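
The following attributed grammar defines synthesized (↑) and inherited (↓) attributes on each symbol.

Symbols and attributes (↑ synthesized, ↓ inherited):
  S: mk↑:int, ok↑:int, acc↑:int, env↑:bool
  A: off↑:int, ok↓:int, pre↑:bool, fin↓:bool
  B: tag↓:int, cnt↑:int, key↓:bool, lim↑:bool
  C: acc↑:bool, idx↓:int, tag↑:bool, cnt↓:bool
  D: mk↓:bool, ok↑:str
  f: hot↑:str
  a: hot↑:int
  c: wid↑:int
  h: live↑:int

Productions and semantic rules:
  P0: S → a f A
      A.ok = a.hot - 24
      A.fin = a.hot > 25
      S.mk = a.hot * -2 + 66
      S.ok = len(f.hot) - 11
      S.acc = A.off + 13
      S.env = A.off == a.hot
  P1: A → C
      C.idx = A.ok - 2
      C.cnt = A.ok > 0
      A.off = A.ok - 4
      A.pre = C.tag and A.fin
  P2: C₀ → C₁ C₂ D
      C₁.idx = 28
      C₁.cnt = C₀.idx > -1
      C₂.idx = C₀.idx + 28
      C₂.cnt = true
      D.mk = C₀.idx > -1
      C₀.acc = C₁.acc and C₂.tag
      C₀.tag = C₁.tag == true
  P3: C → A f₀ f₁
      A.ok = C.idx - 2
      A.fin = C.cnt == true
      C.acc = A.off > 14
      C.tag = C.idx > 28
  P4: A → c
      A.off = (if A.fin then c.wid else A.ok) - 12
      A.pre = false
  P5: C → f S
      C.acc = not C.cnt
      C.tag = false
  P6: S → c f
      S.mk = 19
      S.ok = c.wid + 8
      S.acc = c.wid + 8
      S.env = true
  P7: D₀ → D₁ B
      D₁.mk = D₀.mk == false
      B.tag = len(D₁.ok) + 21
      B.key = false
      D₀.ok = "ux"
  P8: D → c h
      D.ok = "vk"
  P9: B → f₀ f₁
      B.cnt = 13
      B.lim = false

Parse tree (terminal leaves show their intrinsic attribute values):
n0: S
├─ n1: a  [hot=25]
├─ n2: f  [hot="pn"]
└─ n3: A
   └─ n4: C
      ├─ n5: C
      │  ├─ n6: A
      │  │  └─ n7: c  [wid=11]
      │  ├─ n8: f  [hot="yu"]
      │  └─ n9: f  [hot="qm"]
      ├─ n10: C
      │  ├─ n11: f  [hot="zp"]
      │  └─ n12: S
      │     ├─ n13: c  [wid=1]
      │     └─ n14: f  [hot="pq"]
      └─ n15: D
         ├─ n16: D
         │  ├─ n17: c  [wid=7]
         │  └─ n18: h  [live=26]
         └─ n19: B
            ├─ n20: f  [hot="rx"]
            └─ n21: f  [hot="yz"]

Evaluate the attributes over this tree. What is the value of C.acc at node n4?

false

1. n1.hot = 25  [terminal]
2. n2.hot = "pn"  [terminal]
3. n3.ok = 1  [a.hot - 24]
4. n3.fin = false  [a.hot > 25]
5. n4.idx = -1  [A.ok - 2]
6. n4.cnt = true  [A.ok > 0]
7. n5.idx = 28  [28]
8. n5.cnt = false  [C₀.idx > -1]
9. n6.ok = 26  [C.idx - 2]
10. n6.fin = false  [C.cnt == true]
11. n7.wid = 11  [terminal]
12. n6.off = 14  [(if A.fin then c.wid else A.ok) - 12]
13. n6.pre = false  [false]
14. n8.hot = "yu"  [terminal]
15. n9.hot = "qm"  [terminal]
16. n5.acc = false  [A.off > 14]
17. n5.tag = false  [C.idx > 28]
18. n10.idx = 27  [C₀.idx + 28]
19. n10.cnt = true  [true]
20. n11.hot = "zp"  [terminal]
21. n13.wid = 1  [terminal]
22. n14.hot = "pq"  [terminal]
23. n12.mk = 19  [19]
24. n12.ok = 9  [c.wid + 8]
25. n12.acc = 9  [c.wid + 8]
26. n12.env = true  [true]
27. n10.acc = false  [not C.cnt]
28. n10.tag = false  [false]
29. n15.mk = false  [C₀.idx > -1]
30. n16.mk = true  [D₀.mk == false]
31. n17.wid = 7  [terminal]
32. n18.live = 26  [terminal]
33. n16.ok = "vk"  ["vk"]
34. n19.tag = 23  [len(D₁.ok) + 21]
35. n19.key = false  [false]
36. n20.hot = "rx"  [terminal]
37. n21.hot = "yz"  [terminal]
38. n19.cnt = 13  [13]
39. n19.lim = false  [false]
40. n15.ok = "ux"  ["ux"]
41. n4.acc = false  [C₁.acc and C₂.tag]
42. n4.tag = false  [C₁.tag == true]
43. n3.off = -3  [A.ok - 4]
44. n3.pre = false  [C.tag and A.fin]
45. n0.mk = 16  [a.hot * -2 + 66]
46. n0.ok = -9  [len(f.hot) - 11]
47. n0.acc = 10  [A.off + 13]
48. n0.env = false  [A.off == a.hot]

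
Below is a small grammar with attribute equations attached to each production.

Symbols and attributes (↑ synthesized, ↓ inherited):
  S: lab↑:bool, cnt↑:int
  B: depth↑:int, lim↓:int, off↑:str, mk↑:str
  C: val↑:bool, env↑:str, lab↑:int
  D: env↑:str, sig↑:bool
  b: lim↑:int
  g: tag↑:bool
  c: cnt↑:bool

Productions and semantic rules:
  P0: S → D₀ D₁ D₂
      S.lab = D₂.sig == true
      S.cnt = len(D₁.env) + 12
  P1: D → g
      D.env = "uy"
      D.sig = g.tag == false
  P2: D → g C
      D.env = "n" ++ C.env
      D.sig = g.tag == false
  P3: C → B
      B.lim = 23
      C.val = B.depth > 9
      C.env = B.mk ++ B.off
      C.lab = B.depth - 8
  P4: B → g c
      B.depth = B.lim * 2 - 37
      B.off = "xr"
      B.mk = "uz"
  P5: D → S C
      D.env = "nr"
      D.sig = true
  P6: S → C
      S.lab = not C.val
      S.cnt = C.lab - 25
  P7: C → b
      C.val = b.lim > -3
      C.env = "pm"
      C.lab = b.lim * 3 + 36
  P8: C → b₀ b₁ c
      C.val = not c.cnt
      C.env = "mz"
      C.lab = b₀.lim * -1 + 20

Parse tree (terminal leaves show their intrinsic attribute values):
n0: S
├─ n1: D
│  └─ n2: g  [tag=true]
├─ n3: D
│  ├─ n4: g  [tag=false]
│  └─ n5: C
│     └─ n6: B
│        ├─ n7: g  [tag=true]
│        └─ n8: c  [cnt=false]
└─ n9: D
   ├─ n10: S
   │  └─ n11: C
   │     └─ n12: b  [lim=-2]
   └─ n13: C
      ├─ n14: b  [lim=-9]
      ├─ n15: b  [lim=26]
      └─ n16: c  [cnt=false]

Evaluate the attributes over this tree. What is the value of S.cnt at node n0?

1. n2.tag = true  [terminal]
2. n1.env = "uy"  ["uy"]
3. n1.sig = false  [g.tag == false]
4. n4.tag = false  [terminal]
5. n6.lim = 23  [23]
6. n7.tag = true  [terminal]
7. n8.cnt = false  [terminal]
8. n6.depth = 9  [B.lim * 2 - 37]
9. n6.off = "xr"  ["xr"]
10. n6.mk = "uz"  ["uz"]
11. n5.val = false  [B.depth > 9]
12. n5.env = "uzxr"  [B.mk ++ B.off]
13. n5.lab = 1  [B.depth - 8]
14. n3.env = "nuzxr"  ["n" ++ C.env]
15. n3.sig = true  [g.tag == false]
16. n12.lim = -2  [terminal]
17. n11.val = true  [b.lim > -3]
18. n11.env = "pm"  ["pm"]
19. n11.lab = 30  [b.lim * 3 + 36]
20. n10.lab = false  [not C.val]
21. n10.cnt = 5  [C.lab - 25]
22. n14.lim = -9  [terminal]
23. n15.lim = 26  [terminal]
24. n16.cnt = false  [terminal]
25. n13.val = true  [not c.cnt]
26. n13.env = "mz"  ["mz"]
27. n13.lab = 29  [b₀.lim * -1 + 20]
28. n9.env = "nr"  ["nr"]
29. n9.sig = true  [true]
30. n0.lab = true  [D₂.sig == true]
31. n0.cnt = 17  [len(D₁.env) + 12]

17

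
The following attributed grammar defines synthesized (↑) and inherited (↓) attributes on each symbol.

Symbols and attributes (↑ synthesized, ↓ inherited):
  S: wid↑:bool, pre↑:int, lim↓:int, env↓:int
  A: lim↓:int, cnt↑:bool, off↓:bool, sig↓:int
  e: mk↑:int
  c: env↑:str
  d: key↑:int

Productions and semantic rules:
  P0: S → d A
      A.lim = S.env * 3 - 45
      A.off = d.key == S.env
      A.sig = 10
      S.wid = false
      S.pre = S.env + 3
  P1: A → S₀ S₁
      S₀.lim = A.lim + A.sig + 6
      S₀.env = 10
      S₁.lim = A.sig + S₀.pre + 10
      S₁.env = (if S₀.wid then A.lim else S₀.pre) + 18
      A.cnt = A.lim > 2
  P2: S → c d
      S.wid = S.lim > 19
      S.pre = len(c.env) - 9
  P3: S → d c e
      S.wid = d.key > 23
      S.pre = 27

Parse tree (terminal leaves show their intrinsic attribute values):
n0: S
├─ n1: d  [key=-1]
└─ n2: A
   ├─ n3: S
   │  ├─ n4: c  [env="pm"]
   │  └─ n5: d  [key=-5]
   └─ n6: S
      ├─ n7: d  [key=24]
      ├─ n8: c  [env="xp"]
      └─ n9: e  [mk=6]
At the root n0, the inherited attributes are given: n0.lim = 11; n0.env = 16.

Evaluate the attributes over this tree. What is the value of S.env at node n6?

11

1. n0.lim = 11  [given at root]
2. n0.env = 16  [given at root]
3. n1.key = -1  [terminal]
4. n2.lim = 3  [S.env * 3 - 45]
5. n2.off = false  [d.key == S.env]
6. n2.sig = 10  [10]
7. n3.lim = 19  [A.lim + A.sig + 6]
8. n3.env = 10  [10]
9. n4.env = "pm"  [terminal]
10. n5.key = -5  [terminal]
11. n3.wid = false  [S.lim > 19]
12. n3.pre = -7  [len(c.env) - 9]
13. n6.lim = 13  [A.sig + S₀.pre + 10]
14. n6.env = 11  [(if S₀.wid then A.lim else S₀.pre) + 18]
15. n7.key = 24  [terminal]
16. n8.env = "xp"  [terminal]
17. n9.mk = 6  [terminal]
18. n6.wid = true  [d.key > 23]
19. n6.pre = 27  [27]
20. n2.cnt = true  [A.lim > 2]
21. n0.wid = false  [false]
22. n0.pre = 19  [S.env + 3]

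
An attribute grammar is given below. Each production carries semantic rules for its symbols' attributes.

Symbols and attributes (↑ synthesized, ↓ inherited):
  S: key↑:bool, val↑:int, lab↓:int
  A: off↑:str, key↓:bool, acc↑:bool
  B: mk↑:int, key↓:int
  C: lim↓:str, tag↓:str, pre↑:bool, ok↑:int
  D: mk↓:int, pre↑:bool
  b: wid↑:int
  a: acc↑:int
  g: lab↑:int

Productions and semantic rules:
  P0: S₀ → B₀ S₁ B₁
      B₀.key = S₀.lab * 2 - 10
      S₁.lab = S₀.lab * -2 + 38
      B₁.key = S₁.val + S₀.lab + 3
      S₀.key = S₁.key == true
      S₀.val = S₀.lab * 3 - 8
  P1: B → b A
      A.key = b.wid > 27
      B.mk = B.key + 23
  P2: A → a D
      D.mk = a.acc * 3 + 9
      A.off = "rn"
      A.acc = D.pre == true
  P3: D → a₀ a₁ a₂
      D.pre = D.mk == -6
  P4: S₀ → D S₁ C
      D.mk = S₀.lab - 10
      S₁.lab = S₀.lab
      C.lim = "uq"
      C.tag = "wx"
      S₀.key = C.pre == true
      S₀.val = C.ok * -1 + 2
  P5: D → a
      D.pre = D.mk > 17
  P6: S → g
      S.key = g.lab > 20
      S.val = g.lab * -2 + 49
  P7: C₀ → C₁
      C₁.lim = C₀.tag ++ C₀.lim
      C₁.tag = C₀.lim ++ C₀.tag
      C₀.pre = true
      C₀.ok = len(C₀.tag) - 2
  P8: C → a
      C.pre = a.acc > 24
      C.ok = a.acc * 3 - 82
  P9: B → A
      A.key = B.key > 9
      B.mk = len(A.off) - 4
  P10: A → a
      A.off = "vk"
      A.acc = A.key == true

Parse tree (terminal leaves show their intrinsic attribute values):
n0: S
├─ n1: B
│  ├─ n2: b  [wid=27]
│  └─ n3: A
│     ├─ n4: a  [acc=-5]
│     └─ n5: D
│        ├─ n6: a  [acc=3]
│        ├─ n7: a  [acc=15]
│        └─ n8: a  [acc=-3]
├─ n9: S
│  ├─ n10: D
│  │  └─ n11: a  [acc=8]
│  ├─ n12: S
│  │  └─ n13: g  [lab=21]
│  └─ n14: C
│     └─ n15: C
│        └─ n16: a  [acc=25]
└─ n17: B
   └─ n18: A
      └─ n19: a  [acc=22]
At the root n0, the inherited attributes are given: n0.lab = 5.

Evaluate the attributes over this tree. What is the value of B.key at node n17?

10

1. n0.lab = 5  [given at root]
2. n1.key = 0  [S₀.lab * 2 - 10]
3. n2.wid = 27  [terminal]
4. n3.key = false  [b.wid > 27]
5. n4.acc = -5  [terminal]
6. n5.mk = -6  [a.acc * 3 + 9]
7. n6.acc = 3  [terminal]
8. n7.acc = 15  [terminal]
9. n8.acc = -3  [terminal]
10. n5.pre = true  [D.mk == -6]
11. n3.off = "rn"  ["rn"]
12. n3.acc = true  [D.pre == true]
13. n1.mk = 23  [B.key + 23]
14. n9.lab = 28  [S₀.lab * -2 + 38]
15. n10.mk = 18  [S₀.lab - 10]
16. n11.acc = 8  [terminal]
17. n10.pre = true  [D.mk > 17]
18. n12.lab = 28  [S₀.lab]
19. n13.lab = 21  [terminal]
20. n12.key = true  [g.lab > 20]
21. n12.val = 7  [g.lab * -2 + 49]
22. n14.lim = "uq"  ["uq"]
23. n14.tag = "wx"  ["wx"]
24. n15.lim = "wxuq"  [C₀.tag ++ C₀.lim]
25. n15.tag = "uqwx"  [C₀.lim ++ C₀.tag]
26. n16.acc = 25  [terminal]
27. n15.pre = true  [a.acc > 24]
28. n15.ok = -7  [a.acc * 3 - 82]
29. n14.pre = true  [true]
30. n14.ok = 0  [len(C₀.tag) - 2]
31. n9.key = true  [C.pre == true]
32. n9.val = 2  [C.ok * -1 + 2]
33. n17.key = 10  [S₁.val + S₀.lab + 3]
34. n18.key = true  [B.key > 9]
35. n19.acc = 22  [terminal]
36. n18.off = "vk"  ["vk"]
37. n18.acc = true  [A.key == true]
38. n17.mk = -2  [len(A.off) - 4]
39. n0.key = true  [S₁.key == true]
40. n0.val = 7  [S₀.lab * 3 - 8]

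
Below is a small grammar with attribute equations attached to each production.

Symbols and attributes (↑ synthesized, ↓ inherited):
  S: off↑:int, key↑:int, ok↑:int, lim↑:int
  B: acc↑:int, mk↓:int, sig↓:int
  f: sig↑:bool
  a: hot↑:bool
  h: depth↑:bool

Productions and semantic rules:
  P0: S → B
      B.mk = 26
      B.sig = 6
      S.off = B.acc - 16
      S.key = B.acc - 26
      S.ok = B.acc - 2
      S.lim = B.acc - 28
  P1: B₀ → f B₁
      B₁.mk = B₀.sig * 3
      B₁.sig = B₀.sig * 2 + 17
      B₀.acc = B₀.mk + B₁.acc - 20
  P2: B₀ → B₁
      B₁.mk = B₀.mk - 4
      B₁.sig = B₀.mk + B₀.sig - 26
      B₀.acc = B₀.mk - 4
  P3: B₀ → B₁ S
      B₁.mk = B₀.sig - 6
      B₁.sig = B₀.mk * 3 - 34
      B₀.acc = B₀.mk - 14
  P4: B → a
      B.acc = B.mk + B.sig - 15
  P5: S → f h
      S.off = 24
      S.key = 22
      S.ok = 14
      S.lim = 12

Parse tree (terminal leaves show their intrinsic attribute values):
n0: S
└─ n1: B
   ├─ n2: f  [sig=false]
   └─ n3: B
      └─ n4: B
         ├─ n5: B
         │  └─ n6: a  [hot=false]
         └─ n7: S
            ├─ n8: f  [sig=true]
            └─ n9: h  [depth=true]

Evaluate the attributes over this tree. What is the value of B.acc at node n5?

8

1. n1.mk = 26  [26]
2. n1.sig = 6  [6]
3. n2.sig = false  [terminal]
4. n3.mk = 18  [B₀.sig * 3]
5. n3.sig = 29  [B₀.sig * 2 + 17]
6. n4.mk = 14  [B₀.mk - 4]
7. n4.sig = 21  [B₀.mk + B₀.sig - 26]
8. n5.mk = 15  [B₀.sig - 6]
9. n5.sig = 8  [B₀.mk * 3 - 34]
10. n6.hot = false  [terminal]
11. n5.acc = 8  [B.mk + B.sig - 15]
12. n8.sig = true  [terminal]
13. n9.depth = true  [terminal]
14. n7.off = 24  [24]
15. n7.key = 22  [22]
16. n7.ok = 14  [14]
17. n7.lim = 12  [12]
18. n4.acc = 0  [B₀.mk - 14]
19. n3.acc = 14  [B₀.mk - 4]
20. n1.acc = 20  [B₀.mk + B₁.acc - 20]
21. n0.off = 4  [B.acc - 16]
22. n0.key = -6  [B.acc - 26]
23. n0.ok = 18  [B.acc - 2]
24. n0.lim = -8  [B.acc - 28]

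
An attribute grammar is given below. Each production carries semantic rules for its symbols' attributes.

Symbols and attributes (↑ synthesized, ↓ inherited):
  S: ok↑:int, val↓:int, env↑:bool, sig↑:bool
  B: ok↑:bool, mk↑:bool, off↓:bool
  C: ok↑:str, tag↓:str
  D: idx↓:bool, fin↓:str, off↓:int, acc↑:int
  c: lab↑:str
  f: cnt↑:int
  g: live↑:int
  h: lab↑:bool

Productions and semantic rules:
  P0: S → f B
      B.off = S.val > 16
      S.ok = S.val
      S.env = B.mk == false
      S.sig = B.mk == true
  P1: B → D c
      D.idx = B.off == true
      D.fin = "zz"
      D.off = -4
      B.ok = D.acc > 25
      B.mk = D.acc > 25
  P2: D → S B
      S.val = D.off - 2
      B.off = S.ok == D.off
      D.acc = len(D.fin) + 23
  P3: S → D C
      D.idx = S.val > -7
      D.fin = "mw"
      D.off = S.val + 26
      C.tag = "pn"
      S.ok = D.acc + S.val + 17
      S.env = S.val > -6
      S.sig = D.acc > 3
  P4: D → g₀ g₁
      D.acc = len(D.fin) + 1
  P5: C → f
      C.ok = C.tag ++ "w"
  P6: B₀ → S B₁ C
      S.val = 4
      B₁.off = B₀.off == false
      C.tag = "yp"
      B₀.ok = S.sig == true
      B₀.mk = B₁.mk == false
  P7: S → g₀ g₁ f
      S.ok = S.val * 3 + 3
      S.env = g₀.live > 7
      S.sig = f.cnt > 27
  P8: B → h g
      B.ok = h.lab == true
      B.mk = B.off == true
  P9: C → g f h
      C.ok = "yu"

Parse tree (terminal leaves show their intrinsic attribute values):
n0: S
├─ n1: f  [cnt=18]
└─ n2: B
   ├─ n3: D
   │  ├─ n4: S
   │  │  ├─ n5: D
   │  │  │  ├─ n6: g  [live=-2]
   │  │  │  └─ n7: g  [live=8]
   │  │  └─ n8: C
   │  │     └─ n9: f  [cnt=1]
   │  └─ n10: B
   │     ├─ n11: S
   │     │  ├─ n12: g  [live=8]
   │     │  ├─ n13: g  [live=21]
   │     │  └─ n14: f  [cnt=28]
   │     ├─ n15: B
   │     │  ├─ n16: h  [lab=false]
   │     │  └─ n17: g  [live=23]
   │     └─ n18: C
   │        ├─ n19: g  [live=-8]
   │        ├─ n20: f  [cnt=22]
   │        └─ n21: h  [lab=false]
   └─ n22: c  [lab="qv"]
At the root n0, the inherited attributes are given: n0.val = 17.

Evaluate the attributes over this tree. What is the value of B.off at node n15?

true

1. n0.val = 17  [given at root]
2. n1.cnt = 18  [terminal]
3. n2.off = true  [S.val > 16]
4. n3.idx = true  [B.off == true]
5. n3.fin = "zz"  ["zz"]
6. n3.off = -4  [-4]
7. n4.val = -6  [D.off - 2]
8. n5.idx = true  [S.val > -7]
9. n5.fin = "mw"  ["mw"]
10. n5.off = 20  [S.val + 26]
11. n6.live = -2  [terminal]
12. n7.live = 8  [terminal]
13. n5.acc = 3  [len(D.fin) + 1]
14. n8.tag = "pn"  ["pn"]
15. n9.cnt = 1  [terminal]
16. n8.ok = "pnw"  [C.tag ++ "w"]
17. n4.ok = 14  [D.acc + S.val + 17]
18. n4.env = false  [S.val > -6]
19. n4.sig = false  [D.acc > 3]
20. n10.off = false  [S.ok == D.off]
21. n11.val = 4  [4]
22. n12.live = 8  [terminal]
23. n13.live = 21  [terminal]
24. n14.cnt = 28  [terminal]
25. n11.ok = 15  [S.val * 3 + 3]
26. n11.env = true  [g₀.live > 7]
27. n11.sig = true  [f.cnt > 27]
28. n15.off = true  [B₀.off == false]
29. n16.lab = false  [terminal]
30. n17.live = 23  [terminal]
31. n15.ok = false  [h.lab == true]
32. n15.mk = true  [B.off == true]
33. n18.tag = "yp"  ["yp"]
34. n19.live = -8  [terminal]
35. n20.cnt = 22  [terminal]
36. n21.lab = false  [terminal]
37. n18.ok = "yu"  ["yu"]
38. n10.ok = true  [S.sig == true]
39. n10.mk = false  [B₁.mk == false]
40. n3.acc = 25  [len(D.fin) + 23]
41. n22.lab = "qv"  [terminal]
42. n2.ok = false  [D.acc > 25]
43. n2.mk = false  [D.acc > 25]
44. n0.ok = 17  [S.val]
45. n0.env = true  [B.mk == false]
46. n0.sig = false  [B.mk == true]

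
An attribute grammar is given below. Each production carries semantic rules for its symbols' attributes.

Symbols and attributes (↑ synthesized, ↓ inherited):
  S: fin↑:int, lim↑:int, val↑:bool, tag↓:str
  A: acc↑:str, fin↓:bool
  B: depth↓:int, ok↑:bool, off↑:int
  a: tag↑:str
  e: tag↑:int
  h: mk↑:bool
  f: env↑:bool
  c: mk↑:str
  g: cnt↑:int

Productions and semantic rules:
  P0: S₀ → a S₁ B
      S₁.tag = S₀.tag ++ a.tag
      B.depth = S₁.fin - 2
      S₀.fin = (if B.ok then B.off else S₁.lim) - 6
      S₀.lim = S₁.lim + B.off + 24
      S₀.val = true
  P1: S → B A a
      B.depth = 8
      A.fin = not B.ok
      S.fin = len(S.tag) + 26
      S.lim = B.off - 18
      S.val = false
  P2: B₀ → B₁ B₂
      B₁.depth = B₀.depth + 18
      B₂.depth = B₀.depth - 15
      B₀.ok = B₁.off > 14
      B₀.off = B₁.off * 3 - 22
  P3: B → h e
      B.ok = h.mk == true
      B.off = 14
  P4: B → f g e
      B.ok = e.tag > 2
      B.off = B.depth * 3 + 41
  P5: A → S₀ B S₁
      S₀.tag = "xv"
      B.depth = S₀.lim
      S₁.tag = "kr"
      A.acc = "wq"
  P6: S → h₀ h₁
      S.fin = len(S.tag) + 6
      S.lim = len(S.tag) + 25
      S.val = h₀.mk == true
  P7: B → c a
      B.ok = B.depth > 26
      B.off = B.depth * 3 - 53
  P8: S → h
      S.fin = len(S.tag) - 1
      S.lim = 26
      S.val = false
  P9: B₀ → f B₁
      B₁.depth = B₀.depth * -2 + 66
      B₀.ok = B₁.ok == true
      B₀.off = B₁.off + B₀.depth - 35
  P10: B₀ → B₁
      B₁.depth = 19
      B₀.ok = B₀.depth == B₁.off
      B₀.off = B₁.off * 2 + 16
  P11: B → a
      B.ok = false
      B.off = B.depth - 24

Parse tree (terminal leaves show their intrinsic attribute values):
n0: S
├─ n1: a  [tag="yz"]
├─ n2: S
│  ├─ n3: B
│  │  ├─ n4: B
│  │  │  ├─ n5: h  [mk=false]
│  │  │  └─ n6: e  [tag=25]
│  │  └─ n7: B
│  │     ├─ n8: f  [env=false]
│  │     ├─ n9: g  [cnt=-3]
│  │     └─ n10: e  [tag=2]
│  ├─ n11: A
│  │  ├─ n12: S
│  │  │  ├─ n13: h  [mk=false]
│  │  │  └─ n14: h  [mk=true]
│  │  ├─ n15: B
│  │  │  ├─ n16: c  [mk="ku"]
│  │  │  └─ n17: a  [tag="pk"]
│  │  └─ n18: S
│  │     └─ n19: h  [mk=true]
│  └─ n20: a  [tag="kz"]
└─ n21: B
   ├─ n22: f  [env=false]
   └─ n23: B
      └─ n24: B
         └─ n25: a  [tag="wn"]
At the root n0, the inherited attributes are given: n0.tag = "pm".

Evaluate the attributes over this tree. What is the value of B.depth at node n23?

10

1. n0.tag = "pm"  [given at root]
2. n1.tag = "yz"  [terminal]
3. n2.tag = "pmyz"  [S₀.tag ++ a.tag]
4. n3.depth = 8  [8]
5. n4.depth = 26  [B₀.depth + 18]
6. n5.mk = false  [terminal]
7. n6.tag = 25  [terminal]
8. n4.ok = false  [h.mk == true]
9. n4.off = 14  [14]
10. n7.depth = -7  [B₀.depth - 15]
11. n8.env = false  [terminal]
12. n9.cnt = -3  [terminal]
13. n10.tag = 2  [terminal]
14. n7.ok = false  [e.tag > 2]
15. n7.off = 20  [B.depth * 3 + 41]
16. n3.ok = false  [B₁.off > 14]
17. n3.off = 20  [B₁.off * 3 - 22]
18. n11.fin = true  [not B.ok]
19. n12.tag = "xv"  ["xv"]
20. n13.mk = false  [terminal]
21. n14.mk = true  [terminal]
22. n12.fin = 8  [len(S.tag) + 6]
23. n12.lim = 27  [len(S.tag) + 25]
24. n12.val = false  [h₀.mk == true]
25. n15.depth = 27  [S₀.lim]
26. n16.mk = "ku"  [terminal]
27. n17.tag = "pk"  [terminal]
28. n15.ok = true  [B.depth > 26]
29. n15.off = 28  [B.depth * 3 - 53]
30. n18.tag = "kr"  ["kr"]
31. n19.mk = true  [terminal]
32. n18.fin = 1  [len(S.tag) - 1]
33. n18.lim = 26  [26]
34. n18.val = false  [false]
35. n11.acc = "wq"  ["wq"]
36. n20.tag = "kz"  [terminal]
37. n2.fin = 30  [len(S.tag) + 26]
38. n2.lim = 2  [B.off - 18]
39. n2.val = false  [false]
40. n21.depth = 28  [S₁.fin - 2]
41. n22.env = false  [terminal]
42. n23.depth = 10  [B₀.depth * -2 + 66]
43. n24.depth = 19  [19]
44. n25.tag = "wn"  [terminal]
45. n24.ok = false  [false]
46. n24.off = -5  [B.depth - 24]
47. n23.ok = false  [B₀.depth == B₁.off]
48. n23.off = 6  [B₁.off * 2 + 16]
49. n21.ok = false  [B₁.ok == true]
50. n21.off = -1  [B₁.off + B₀.depth - 35]
51. n0.fin = -4  [(if B.ok then B.off else S₁.lim) - 6]
52. n0.lim = 25  [S₁.lim + B.off + 24]
53. n0.val = true  [true]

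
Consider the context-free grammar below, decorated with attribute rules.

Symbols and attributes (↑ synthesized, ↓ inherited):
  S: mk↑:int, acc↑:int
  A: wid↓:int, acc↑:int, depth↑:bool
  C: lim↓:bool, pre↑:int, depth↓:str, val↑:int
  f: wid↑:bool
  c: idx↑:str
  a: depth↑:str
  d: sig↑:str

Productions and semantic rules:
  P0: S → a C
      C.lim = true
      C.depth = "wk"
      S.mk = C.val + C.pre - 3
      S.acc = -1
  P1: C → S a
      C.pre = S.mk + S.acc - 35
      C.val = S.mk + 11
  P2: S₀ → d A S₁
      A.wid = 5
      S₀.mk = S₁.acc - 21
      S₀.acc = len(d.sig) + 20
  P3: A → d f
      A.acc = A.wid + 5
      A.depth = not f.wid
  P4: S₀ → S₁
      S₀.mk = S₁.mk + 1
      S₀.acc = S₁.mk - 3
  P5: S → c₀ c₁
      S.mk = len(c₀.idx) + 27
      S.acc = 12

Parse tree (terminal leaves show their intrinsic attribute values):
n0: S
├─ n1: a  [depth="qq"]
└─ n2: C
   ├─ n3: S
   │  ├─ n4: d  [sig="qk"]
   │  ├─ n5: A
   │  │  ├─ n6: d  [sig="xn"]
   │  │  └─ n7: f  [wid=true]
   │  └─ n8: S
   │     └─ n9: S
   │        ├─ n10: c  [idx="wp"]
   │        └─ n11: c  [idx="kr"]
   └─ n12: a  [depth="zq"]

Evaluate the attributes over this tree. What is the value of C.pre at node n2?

-8

1. n1.depth = "qq"  [terminal]
2. n2.lim = true  [true]
3. n2.depth = "wk"  ["wk"]
4. n4.sig = "qk"  [terminal]
5. n5.wid = 5  [5]
6. n6.sig = "xn"  [terminal]
7. n7.wid = true  [terminal]
8. n5.acc = 10  [A.wid + 5]
9. n5.depth = false  [not f.wid]
10. n10.idx = "wp"  [terminal]
11. n11.idx = "kr"  [terminal]
12. n9.mk = 29  [len(c₀.idx) + 27]
13. n9.acc = 12  [12]
14. n8.mk = 30  [S₁.mk + 1]
15. n8.acc = 26  [S₁.mk - 3]
16. n3.mk = 5  [S₁.acc - 21]
17. n3.acc = 22  [len(d.sig) + 20]
18. n12.depth = "zq"  [terminal]
19. n2.pre = -8  [S.mk + S.acc - 35]
20. n2.val = 16  [S.mk + 11]
21. n0.mk = 5  [C.val + C.pre - 3]
22. n0.acc = -1  [-1]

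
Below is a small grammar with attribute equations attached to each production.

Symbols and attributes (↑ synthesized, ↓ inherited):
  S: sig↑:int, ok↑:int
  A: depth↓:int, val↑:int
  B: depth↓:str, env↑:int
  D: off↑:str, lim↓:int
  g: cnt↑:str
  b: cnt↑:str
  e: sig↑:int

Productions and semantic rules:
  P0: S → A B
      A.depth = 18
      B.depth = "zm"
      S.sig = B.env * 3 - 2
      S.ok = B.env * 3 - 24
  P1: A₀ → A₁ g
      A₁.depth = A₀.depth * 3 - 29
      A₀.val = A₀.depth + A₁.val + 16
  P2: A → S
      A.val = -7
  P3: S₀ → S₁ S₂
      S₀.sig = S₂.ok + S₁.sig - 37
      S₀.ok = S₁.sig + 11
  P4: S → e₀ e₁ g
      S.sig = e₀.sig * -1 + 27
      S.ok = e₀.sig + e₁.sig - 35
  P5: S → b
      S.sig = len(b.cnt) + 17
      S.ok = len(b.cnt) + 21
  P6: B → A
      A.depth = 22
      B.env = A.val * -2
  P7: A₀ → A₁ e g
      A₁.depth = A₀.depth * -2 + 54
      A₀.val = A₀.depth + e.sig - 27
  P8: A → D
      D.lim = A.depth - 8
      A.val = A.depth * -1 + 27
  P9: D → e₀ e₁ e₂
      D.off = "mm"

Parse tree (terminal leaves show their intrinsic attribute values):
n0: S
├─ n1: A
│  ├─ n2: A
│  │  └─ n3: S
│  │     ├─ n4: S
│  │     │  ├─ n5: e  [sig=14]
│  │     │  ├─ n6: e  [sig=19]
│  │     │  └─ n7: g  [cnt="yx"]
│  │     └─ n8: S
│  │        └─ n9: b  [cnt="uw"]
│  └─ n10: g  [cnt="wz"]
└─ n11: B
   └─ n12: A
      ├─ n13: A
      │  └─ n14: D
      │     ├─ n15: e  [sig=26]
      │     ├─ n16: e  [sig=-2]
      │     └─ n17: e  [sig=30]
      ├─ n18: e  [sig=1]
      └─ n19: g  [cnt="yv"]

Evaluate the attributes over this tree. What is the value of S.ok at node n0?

0

1. n1.depth = 18  [18]
2. n2.depth = 25  [A₀.depth * 3 - 29]
3. n5.sig = 14  [terminal]
4. n6.sig = 19  [terminal]
5. n7.cnt = "yx"  [terminal]
6. n4.sig = 13  [e₀.sig * -1 + 27]
7. n4.ok = -2  [e₀.sig + e₁.sig - 35]
8. n9.cnt = "uw"  [terminal]
9. n8.sig = 19  [len(b.cnt) + 17]
10. n8.ok = 23  [len(b.cnt) + 21]
11. n3.sig = -1  [S₂.ok + S₁.sig - 37]
12. n3.ok = 24  [S₁.sig + 11]
13. n2.val = -7  [-7]
14. n10.cnt = "wz"  [terminal]
15. n1.val = 27  [A₀.depth + A₁.val + 16]
16. n11.depth = "zm"  ["zm"]
17. n12.depth = 22  [22]
18. n13.depth = 10  [A₀.depth * -2 + 54]
19. n14.lim = 2  [A.depth - 8]
20. n15.sig = 26  [terminal]
21. n16.sig = -2  [terminal]
22. n17.sig = 30  [terminal]
23. n14.off = "mm"  ["mm"]
24. n13.val = 17  [A.depth * -1 + 27]
25. n18.sig = 1  [terminal]
26. n19.cnt = "yv"  [terminal]
27. n12.val = -4  [A₀.depth + e.sig - 27]
28. n11.env = 8  [A.val * -2]
29. n0.sig = 22  [B.env * 3 - 2]
30. n0.ok = 0  [B.env * 3 - 24]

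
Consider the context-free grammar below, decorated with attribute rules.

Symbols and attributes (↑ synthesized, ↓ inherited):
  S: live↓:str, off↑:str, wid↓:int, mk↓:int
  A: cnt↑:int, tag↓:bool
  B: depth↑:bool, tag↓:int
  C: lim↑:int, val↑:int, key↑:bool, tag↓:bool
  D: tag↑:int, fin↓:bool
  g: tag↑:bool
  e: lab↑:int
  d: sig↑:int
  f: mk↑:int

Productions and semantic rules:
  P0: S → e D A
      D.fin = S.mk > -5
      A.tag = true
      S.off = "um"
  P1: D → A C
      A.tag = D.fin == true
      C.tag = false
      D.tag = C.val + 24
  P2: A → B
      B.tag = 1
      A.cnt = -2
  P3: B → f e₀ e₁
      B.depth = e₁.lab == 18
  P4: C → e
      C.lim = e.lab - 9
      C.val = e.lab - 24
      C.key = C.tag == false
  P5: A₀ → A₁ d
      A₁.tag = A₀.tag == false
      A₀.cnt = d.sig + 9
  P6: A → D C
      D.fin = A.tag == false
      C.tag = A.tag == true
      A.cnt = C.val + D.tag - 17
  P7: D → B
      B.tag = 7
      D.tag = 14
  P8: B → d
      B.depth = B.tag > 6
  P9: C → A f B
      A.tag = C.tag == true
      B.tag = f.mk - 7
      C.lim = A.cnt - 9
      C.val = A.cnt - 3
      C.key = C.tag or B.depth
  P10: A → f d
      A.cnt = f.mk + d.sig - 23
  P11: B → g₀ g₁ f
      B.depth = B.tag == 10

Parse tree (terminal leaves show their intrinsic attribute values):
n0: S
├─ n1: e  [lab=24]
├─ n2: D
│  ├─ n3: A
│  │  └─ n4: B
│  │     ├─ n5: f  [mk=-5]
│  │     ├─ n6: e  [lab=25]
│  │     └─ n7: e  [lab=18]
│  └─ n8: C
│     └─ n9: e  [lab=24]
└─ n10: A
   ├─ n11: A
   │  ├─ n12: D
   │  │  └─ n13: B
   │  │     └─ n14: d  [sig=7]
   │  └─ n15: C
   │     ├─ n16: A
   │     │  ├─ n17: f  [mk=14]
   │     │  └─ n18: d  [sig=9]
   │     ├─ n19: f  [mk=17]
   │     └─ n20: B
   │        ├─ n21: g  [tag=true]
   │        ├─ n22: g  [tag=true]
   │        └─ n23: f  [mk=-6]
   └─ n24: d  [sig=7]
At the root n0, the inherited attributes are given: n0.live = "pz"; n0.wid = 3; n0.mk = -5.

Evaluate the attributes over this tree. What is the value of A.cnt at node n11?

-6

1. n0.live = "pz"  [given at root]
2. n0.wid = 3  [given at root]
3. n0.mk = -5  [given at root]
4. n1.lab = 24  [terminal]
5. n2.fin = false  [S.mk > -5]
6. n3.tag = false  [D.fin == true]
7. n4.tag = 1  [1]
8. n5.mk = -5  [terminal]
9. n6.lab = 25  [terminal]
10. n7.lab = 18  [terminal]
11. n4.depth = true  [e₁.lab == 18]
12. n3.cnt = -2  [-2]
13. n8.tag = false  [false]
14. n9.lab = 24  [terminal]
15. n8.lim = 15  [e.lab - 9]
16. n8.val = 0  [e.lab - 24]
17. n8.key = true  [C.tag == false]
18. n2.tag = 24  [C.val + 24]
19. n10.tag = true  [true]
20. n11.tag = false  [A₀.tag == false]
21. n12.fin = true  [A.tag == false]
22. n13.tag = 7  [7]
23. n14.sig = 7  [terminal]
24. n13.depth = true  [B.tag > 6]
25. n12.tag = 14  [14]
26. n15.tag = false  [A.tag == true]
27. n16.tag = false  [C.tag == true]
28. n17.mk = 14  [terminal]
29. n18.sig = 9  [terminal]
30. n16.cnt = 0  [f.mk + d.sig - 23]
31. n19.mk = 17  [terminal]
32. n20.tag = 10  [f.mk - 7]
33. n21.tag = true  [terminal]
34. n22.tag = true  [terminal]
35. n23.mk = -6  [terminal]
36. n20.depth = true  [B.tag == 10]
37. n15.lim = -9  [A.cnt - 9]
38. n15.val = -3  [A.cnt - 3]
39. n15.key = true  [C.tag or B.depth]
40. n11.cnt = -6  [C.val + D.tag - 17]
41. n24.sig = 7  [terminal]
42. n10.cnt = 16  [d.sig + 9]
43. n0.off = "um"  ["um"]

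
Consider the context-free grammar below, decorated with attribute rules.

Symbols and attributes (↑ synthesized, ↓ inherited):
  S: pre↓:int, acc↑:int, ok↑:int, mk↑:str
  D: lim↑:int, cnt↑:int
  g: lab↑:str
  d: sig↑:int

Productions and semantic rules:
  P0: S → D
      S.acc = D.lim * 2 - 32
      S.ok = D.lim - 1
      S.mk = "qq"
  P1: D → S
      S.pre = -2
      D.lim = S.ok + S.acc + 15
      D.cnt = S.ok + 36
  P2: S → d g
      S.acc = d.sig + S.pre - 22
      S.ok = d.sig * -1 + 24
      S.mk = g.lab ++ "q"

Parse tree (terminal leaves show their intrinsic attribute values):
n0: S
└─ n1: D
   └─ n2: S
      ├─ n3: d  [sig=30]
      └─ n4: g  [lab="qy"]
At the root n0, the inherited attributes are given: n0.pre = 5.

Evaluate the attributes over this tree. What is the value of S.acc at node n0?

1. n0.pre = 5  [given at root]
2. n2.pre = -2  [-2]
3. n3.sig = 30  [terminal]
4. n4.lab = "qy"  [terminal]
5. n2.acc = 6  [d.sig + S.pre - 22]
6. n2.ok = -6  [d.sig * -1 + 24]
7. n2.mk = "qyq"  [g.lab ++ "q"]
8. n1.lim = 15  [S.ok + S.acc + 15]
9. n1.cnt = 30  [S.ok + 36]
10. n0.acc = -2  [D.lim * 2 - 32]
11. n0.ok = 14  [D.lim - 1]
12. n0.mk = "qq"  ["qq"]

-2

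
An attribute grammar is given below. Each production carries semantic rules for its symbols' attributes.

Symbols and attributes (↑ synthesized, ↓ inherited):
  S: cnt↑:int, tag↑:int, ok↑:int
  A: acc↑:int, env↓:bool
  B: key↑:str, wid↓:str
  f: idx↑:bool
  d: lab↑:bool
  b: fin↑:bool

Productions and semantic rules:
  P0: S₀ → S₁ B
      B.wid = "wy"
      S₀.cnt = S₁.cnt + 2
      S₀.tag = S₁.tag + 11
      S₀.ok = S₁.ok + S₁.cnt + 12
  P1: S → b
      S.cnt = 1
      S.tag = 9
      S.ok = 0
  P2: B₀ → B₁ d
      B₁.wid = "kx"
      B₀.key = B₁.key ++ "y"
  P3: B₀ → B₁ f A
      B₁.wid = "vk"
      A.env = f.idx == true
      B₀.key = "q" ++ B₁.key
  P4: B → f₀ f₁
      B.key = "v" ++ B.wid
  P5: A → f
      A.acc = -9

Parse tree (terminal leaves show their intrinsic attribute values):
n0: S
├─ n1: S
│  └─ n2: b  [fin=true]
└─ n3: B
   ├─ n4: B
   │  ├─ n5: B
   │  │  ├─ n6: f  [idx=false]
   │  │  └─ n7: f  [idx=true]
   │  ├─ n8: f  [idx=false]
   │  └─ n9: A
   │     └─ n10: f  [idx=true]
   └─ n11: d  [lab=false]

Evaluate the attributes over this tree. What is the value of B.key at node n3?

"qvvky"

1. n2.fin = true  [terminal]
2. n1.cnt = 1  [1]
3. n1.tag = 9  [9]
4. n1.ok = 0  [0]
5. n3.wid = "wy"  ["wy"]
6. n4.wid = "kx"  ["kx"]
7. n5.wid = "vk"  ["vk"]
8. n6.idx = false  [terminal]
9. n7.idx = true  [terminal]
10. n5.key = "vvk"  ["v" ++ B.wid]
11. n8.idx = false  [terminal]
12. n9.env = false  [f.idx == true]
13. n10.idx = true  [terminal]
14. n9.acc = -9  [-9]
15. n4.key = "qvvk"  ["q" ++ B₁.key]
16. n11.lab = false  [terminal]
17. n3.key = "qvvky"  [B₁.key ++ "y"]
18. n0.cnt = 3  [S₁.cnt + 2]
19. n0.tag = 20  [S₁.tag + 11]
20. n0.ok = 13  [S₁.ok + S₁.cnt + 12]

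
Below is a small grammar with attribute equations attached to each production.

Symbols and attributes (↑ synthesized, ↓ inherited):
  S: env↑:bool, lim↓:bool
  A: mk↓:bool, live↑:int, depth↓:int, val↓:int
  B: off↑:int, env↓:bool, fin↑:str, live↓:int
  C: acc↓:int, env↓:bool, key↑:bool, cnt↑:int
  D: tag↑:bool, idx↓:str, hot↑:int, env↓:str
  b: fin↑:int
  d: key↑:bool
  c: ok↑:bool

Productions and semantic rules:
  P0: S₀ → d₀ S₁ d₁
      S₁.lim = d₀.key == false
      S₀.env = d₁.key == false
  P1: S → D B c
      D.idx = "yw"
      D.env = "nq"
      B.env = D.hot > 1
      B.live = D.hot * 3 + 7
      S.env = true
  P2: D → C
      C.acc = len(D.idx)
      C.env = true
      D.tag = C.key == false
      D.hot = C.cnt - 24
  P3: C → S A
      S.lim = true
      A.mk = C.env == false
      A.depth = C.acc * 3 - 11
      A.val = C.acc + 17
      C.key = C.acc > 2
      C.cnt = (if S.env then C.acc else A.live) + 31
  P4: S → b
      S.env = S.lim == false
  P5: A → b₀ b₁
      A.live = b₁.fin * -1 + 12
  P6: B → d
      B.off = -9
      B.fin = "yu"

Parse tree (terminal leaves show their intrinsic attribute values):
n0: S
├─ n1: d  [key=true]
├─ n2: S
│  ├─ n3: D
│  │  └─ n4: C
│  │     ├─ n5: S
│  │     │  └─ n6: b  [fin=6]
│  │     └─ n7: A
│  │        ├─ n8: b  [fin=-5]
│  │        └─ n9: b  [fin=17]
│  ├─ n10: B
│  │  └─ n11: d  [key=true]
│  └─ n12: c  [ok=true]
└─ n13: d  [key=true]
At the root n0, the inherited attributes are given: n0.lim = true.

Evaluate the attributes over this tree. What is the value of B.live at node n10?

13

1. n0.lim = true  [given at root]
2. n1.key = true  [terminal]
3. n2.lim = false  [d₀.key == false]
4. n3.idx = "yw"  ["yw"]
5. n3.env = "nq"  ["nq"]
6. n4.acc = 2  [len(D.idx)]
7. n4.env = true  [true]
8. n5.lim = true  [true]
9. n6.fin = 6  [terminal]
10. n5.env = false  [S.lim == false]
11. n7.mk = false  [C.env == false]
12. n7.depth = -5  [C.acc * 3 - 11]
13. n7.val = 19  [C.acc + 17]
14. n8.fin = -5  [terminal]
15. n9.fin = 17  [terminal]
16. n7.live = -5  [b₁.fin * -1 + 12]
17. n4.key = false  [C.acc > 2]
18. n4.cnt = 26  [(if S.env then C.acc else A.live) + 31]
19. n3.tag = true  [C.key == false]
20. n3.hot = 2  [C.cnt - 24]
21. n10.env = true  [D.hot > 1]
22. n10.live = 13  [D.hot * 3 + 7]
23. n11.key = true  [terminal]
24. n10.off = -9  [-9]
25. n10.fin = "yu"  ["yu"]
26. n12.ok = true  [terminal]
27. n2.env = true  [true]
28. n13.key = true  [terminal]
29. n0.env = false  [d₁.key == false]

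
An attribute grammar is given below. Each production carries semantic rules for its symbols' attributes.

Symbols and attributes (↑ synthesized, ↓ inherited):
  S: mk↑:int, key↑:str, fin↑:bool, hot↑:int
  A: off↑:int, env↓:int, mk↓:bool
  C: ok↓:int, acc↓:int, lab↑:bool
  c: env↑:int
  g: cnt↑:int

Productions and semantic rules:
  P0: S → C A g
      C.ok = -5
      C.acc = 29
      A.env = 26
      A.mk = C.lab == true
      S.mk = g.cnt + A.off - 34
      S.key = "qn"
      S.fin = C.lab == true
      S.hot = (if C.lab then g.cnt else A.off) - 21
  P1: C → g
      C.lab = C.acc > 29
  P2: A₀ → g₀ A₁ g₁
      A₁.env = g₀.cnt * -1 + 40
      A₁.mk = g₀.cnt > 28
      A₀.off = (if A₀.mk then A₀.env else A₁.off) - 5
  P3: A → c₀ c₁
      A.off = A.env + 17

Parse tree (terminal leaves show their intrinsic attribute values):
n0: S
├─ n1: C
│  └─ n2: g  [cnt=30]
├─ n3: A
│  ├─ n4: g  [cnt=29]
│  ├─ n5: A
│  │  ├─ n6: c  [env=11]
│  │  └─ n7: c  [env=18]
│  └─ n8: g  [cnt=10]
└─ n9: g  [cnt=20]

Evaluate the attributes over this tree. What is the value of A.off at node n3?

1. n1.ok = -5  [-5]
2. n1.acc = 29  [29]
3. n2.cnt = 30  [terminal]
4. n1.lab = false  [C.acc > 29]
5. n3.env = 26  [26]
6. n3.mk = false  [C.lab == true]
7. n4.cnt = 29  [terminal]
8. n5.env = 11  [g₀.cnt * -1 + 40]
9. n5.mk = true  [g₀.cnt > 28]
10. n6.env = 11  [terminal]
11. n7.env = 18  [terminal]
12. n5.off = 28  [A.env + 17]
13. n8.cnt = 10  [terminal]
14. n3.off = 23  [(if A₀.mk then A₀.env else A₁.off) - 5]
15. n9.cnt = 20  [terminal]
16. n0.mk = 9  [g.cnt + A.off - 34]
17. n0.key = "qn"  ["qn"]
18. n0.fin = false  [C.lab == true]
19. n0.hot = 2  [(if C.lab then g.cnt else A.off) - 21]

23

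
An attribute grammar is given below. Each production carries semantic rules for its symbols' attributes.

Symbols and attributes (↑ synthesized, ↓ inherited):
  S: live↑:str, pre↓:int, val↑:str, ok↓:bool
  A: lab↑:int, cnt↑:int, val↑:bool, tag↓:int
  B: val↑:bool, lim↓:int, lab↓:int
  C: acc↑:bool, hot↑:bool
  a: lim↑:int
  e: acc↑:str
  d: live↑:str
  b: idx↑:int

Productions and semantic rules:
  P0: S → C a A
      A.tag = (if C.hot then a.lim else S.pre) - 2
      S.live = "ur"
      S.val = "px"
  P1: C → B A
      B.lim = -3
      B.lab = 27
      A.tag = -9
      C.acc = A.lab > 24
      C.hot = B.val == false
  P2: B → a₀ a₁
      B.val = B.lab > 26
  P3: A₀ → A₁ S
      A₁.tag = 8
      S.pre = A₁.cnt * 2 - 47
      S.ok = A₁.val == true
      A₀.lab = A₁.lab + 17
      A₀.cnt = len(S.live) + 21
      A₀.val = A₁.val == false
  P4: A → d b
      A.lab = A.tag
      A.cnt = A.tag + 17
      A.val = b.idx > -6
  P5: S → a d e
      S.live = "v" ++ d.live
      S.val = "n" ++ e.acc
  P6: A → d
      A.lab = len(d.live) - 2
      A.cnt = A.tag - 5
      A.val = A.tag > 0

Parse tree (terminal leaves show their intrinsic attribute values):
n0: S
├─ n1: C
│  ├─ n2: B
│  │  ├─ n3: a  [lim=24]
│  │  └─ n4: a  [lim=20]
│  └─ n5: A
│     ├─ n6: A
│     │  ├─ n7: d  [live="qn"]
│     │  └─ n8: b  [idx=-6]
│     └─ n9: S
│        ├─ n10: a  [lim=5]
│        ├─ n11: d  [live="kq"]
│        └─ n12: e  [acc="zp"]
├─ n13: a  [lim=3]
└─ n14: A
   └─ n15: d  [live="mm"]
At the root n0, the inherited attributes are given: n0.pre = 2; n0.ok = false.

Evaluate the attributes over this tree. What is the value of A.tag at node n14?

0

1. n0.pre = 2  [given at root]
2. n0.ok = false  [given at root]
3. n2.lim = -3  [-3]
4. n2.lab = 27  [27]
5. n3.lim = 24  [terminal]
6. n4.lim = 20  [terminal]
7. n2.val = true  [B.lab > 26]
8. n5.tag = -9  [-9]
9. n6.tag = 8  [8]
10. n7.live = "qn"  [terminal]
11. n8.idx = -6  [terminal]
12. n6.lab = 8  [A.tag]
13. n6.cnt = 25  [A.tag + 17]
14. n6.val = false  [b.idx > -6]
15. n9.pre = 3  [A₁.cnt * 2 - 47]
16. n9.ok = false  [A₁.val == true]
17. n10.lim = 5  [terminal]
18. n11.live = "kq"  [terminal]
19. n12.acc = "zp"  [terminal]
20. n9.live = "vkq"  ["v" ++ d.live]
21. n9.val = "nzp"  ["n" ++ e.acc]
22. n5.lab = 25  [A₁.lab + 17]
23. n5.cnt = 24  [len(S.live) + 21]
24. n5.val = true  [A₁.val == false]
25. n1.acc = true  [A.lab > 24]
26. n1.hot = false  [B.val == false]
27. n13.lim = 3  [terminal]
28. n14.tag = 0  [(if C.hot then a.lim else S.pre) - 2]
29. n15.live = "mm"  [terminal]
30. n14.lab = 0  [len(d.live) - 2]
31. n14.cnt = -5  [A.tag - 5]
32. n14.val = false  [A.tag > 0]
33. n0.live = "ur"  ["ur"]
34. n0.val = "px"  ["px"]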